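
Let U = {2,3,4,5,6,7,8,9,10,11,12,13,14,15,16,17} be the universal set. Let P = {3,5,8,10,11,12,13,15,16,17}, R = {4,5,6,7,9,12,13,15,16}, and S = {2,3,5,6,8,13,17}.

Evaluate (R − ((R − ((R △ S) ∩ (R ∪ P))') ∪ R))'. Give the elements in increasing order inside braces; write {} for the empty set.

R △ S = {2,3,4,7,8,9,12,15,16,17}
R ∪ P = {3,4,5,6,7,8,9,10,11,12,13,15,16,17}
(R △ S) ∩ (R ∪ P) = {3,4,7,8,9,12,15,16,17}
((R △ S) ∩ (R ∪ P))' = {2,5,6,10,11,13,14}
R − ((R △ S) ∩ (R ∪ P))' = {4,7,9,12,15,16}
(R − ((R △ S) ∩ (R ∪ P))') ∪ R = {4,5,6,7,9,12,13,15,16}
R − ((R − ((R △ S) ∩ (R ∪ P))') ∪ R) = {}
(R − ((R − ((R △ S) ∩ (R ∪ P))') ∪ R))' = {2,3,4,5,6,7,8,9,10,11,12,13,14,15,16,17}

{2,3,4,5,6,7,8,9,10,11,12,13,14,15,16,17}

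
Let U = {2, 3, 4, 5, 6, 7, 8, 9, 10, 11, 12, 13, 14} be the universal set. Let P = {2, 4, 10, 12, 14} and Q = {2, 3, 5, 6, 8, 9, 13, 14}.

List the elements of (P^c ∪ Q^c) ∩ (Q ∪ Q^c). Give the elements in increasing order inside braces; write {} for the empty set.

P^c = {3, 5, 6, 7, 8, 9, 11, 13}
Q^c = {4, 7, 10, 11, 12}
P^c ∪ Q^c = {3, 4, 5, 6, 7, 8, 9, 10, 11, 12, 13}
Q ∪ Q^c = {2, 3, 4, 5, 6, 7, 8, 9, 10, 11, 12, 13, 14}
(P^c ∪ Q^c) ∩ (Q ∪ Q^c) = {3, 4, 5, 6, 7, 8, 9, 10, 11, 12, 13}

{3, 4, 5, 6, 7, 8, 9, 10, 11, 12, 13}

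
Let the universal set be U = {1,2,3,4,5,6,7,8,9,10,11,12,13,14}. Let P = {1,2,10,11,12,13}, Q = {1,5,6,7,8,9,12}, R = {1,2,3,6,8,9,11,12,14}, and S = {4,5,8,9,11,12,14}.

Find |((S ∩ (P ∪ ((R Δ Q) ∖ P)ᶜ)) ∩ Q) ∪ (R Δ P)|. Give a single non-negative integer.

R Δ Q = {2,3,5,7,11,14}
(R Δ Q) ∖ P = {3,5,7,14}
((R Δ Q) ∖ P)ᶜ = {1,2,4,6,8,9,10,11,12,13}
P ∪ ((R Δ Q) ∖ P)ᶜ = {1,2,4,6,8,9,10,11,12,13}
S ∩ (P ∪ ((R Δ Q) ∖ P)ᶜ) = {4,8,9,11,12}
(S ∩ (P ∪ ((R Δ Q) ∖ P)ᶜ)) ∩ Q = {8,9,12}
R Δ P = {3,6,8,9,10,13,14}
((S ∩ (P ∪ ((R Δ Q) ∖ P)ᶜ)) ∩ Q) ∪ (R Δ P) = {3,6,8,9,10,12,13,14}
|((S ∩ (P ∪ ((R Δ Q) ∖ P)ᶜ)) ∩ Q) ∪ (R Δ P)| = 8

8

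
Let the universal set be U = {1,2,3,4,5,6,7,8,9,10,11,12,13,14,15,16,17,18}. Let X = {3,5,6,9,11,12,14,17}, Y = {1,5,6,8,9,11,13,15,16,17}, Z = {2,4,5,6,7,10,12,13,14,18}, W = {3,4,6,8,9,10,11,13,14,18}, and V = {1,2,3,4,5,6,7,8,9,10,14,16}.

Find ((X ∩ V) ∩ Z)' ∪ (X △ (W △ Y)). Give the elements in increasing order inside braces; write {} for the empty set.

X ∩ V = {3,5,6,9,14}
(X ∩ V) ∩ Z = {5,6,14}
((X ∩ V) ∩ Z)' = {1,2,3,4,7,8,9,10,11,12,13,15,16,17,18}
W △ Y = {1,3,4,5,10,14,15,16,17,18}
X △ (W △ Y) = {1,4,6,9,10,11,12,15,16,18}
((X ∩ V) ∩ Z)' ∪ (X △ (W △ Y)) = {1,2,3,4,6,7,8,9,10,11,12,13,15,16,17,18}

{1,2,3,4,6,7,8,9,10,11,12,13,15,16,17,18}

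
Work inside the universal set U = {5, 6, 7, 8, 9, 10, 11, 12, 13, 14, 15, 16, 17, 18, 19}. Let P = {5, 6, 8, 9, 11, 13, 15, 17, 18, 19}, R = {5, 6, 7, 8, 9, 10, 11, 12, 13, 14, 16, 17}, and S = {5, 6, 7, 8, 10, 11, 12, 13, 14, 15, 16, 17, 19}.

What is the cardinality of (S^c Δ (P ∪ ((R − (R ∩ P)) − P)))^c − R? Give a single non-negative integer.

S^c = {9, 18}
R ∩ P = {5, 6, 8, 9, 11, 13, 17}
R − (R ∩ P) = {7, 10, 12, 14, 16}
(R − (R ∩ P)) − P = {7, 10, 12, 14, 16}
P ∪ ((R − (R ∩ P)) − P) = {5, 6, 7, 8, 9, 10, 11, 12, 13, 14, 15, 16, 17, 18, 19}
S^c Δ (P ∪ ((R − (R ∩ P)) − P)) = {5, 6, 7, 8, 10, 11, 12, 13, 14, 15, 16, 17, 19}
(S^c Δ (P ∪ ((R − (R ∩ P)) − P)))^c = {9, 18}
(S^c Δ (P ∪ ((R − (R ∩ P)) − P)))^c − R = {18}
|(S^c Δ (P ∪ ((R − (R ∩ P)) − P)))^c − R| = 1

1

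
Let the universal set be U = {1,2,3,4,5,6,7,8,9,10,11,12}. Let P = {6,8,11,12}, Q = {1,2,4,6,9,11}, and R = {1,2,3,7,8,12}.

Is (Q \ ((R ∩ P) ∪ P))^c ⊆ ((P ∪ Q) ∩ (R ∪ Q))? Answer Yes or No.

R ∩ P = {8,12}
(R ∩ P) ∪ P = {6,8,11,12}
Q \ ((R ∩ P) ∪ P) = {1,2,4,9}
(Q \ ((R ∩ P) ∪ P))^c = {3,5,6,7,8,10,11,12}
P ∪ Q = {1,2,4,6,8,9,11,12}
R ∪ Q = {1,2,3,4,6,7,8,9,11,12}
(P ∪ Q) ∩ (R ∪ Q) = {1,2,4,6,8,9,11,12}
3 ∈ (Q \ ((R ∩ P) ∪ P))^c but 3 ∉ (P ∪ Q) ∩ (R ∪ Q), so the inclusion fails.

No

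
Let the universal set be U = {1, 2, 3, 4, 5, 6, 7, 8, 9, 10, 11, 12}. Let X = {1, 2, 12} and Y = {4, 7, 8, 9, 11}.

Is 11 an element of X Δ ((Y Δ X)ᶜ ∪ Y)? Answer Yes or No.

Yes

11 ∈ Y and 11 ∉ X, so 11 ∈ Y Δ X
11 ∉ (Y Δ X)ᶜ since 11 ∈ (Y Δ X)
11 ∉ (Y Δ X)ᶜ and 11 ∈ Y, so 11 ∈ (Y Δ X)ᶜ ∪ Y
11 ∉ X and 11 ∈ ((Y Δ X)ᶜ ∪ Y), so 11 ∈ X Δ ((Y Δ X)ᶜ ∪ Y)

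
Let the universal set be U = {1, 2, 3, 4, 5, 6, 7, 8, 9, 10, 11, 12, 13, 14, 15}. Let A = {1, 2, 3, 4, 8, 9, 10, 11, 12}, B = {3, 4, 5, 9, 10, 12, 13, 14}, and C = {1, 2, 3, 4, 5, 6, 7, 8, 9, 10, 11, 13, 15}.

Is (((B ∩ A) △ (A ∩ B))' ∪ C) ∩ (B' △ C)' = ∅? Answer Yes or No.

B ∩ A = {3, 4, 9, 10, 12}
A ∩ B = {3, 4, 9, 10, 12}
(B ∩ A) △ (A ∩ B) = {}
((B ∩ A) △ (A ∩ B))' = {1, 2, 3, 4, 5, 6, 7, 8, 9, 10, 11, 12, 13, 14, 15}
((B ∩ A) △ (A ∩ B))' ∪ C = {1, 2, 3, 4, 5, 6, 7, 8, 9, 10, 11, 12, 13, 14, 15}
B' = {1, 2, 6, 7, 8, 11, 15}
B' △ C = {3, 4, 5, 9, 10, 13}
(B' △ C)' = {1, 2, 6, 7, 8, 11, 12, 14, 15}
1 lies in both, so they are not disjoint.

No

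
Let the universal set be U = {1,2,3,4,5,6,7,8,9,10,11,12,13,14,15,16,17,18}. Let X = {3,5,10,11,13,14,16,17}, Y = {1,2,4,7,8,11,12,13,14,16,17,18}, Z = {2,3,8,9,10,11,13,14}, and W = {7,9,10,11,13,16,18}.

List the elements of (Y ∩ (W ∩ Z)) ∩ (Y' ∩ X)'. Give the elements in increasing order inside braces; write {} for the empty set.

{11,13}

W ∩ Z = {9,10,11,13}
Y ∩ (W ∩ Z) = {11,13}
Y' = {3,5,6,9,10,15}
Y' ∩ X = {3,5,10}
(Y' ∩ X)' = {1,2,4,6,7,8,9,11,12,13,14,15,16,17,18}
(Y ∩ (W ∩ Z)) ∩ (Y' ∩ X)' = {11,13}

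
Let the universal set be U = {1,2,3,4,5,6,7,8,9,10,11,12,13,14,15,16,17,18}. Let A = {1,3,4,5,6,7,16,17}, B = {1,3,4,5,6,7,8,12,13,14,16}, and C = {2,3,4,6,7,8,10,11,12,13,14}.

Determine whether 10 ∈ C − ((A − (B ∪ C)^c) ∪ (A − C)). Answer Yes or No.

Yes

10 ∉ B and 10 ∈ C, so 10 ∈ B ∪ C
10 ∉ (B ∪ C)^c since 10 ∈ (B ∪ C)
10 ∉ A and 10 ∉ (B ∪ C)^c, so 10 ∉ A − (B ∪ C)^c
10 ∉ A and 10 ∈ C, so 10 ∉ A − C
10 ∉ (A − (B ∪ C)^c) and 10 ∉ (A − C), so 10 ∉ (A − (B ∪ C)^c) ∪ (A − C)
10 ∈ C and 10 ∉ ((A − (B ∪ C)^c) ∪ (A − C)), so 10 ∈ C − ((A − (B ∪ C)^c) ∪ (A − C))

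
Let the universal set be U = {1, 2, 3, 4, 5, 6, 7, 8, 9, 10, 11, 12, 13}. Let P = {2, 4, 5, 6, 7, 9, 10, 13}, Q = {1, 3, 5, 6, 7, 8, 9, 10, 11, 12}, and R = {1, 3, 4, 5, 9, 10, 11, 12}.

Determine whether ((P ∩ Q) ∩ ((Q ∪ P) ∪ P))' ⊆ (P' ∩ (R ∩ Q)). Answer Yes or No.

No

P ∩ Q = {5, 6, 7, 9, 10}
Q ∪ P = {1, 2, 3, 4, 5, 6, 7, 8, 9, 10, 11, 12, 13}
(Q ∪ P) ∪ P = {1, 2, 3, 4, 5, 6, 7, 8, 9, 10, 11, 12, 13}
(P ∩ Q) ∩ ((Q ∪ P) ∪ P) = {5, 6, 7, 9, 10}
((P ∩ Q) ∩ ((Q ∪ P) ∪ P))' = {1, 2, 3, 4, 8, 11, 12, 13}
P' = {1, 3, 8, 11, 12}
R ∩ Q = {1, 3, 5, 9, 10, 11, 12}
P' ∩ (R ∩ Q) = {1, 3, 11, 12}
2 ∈ ((P ∩ Q) ∩ ((Q ∪ P) ∪ P))' but 2 ∉ P' ∩ (R ∩ Q), so the inclusion fails.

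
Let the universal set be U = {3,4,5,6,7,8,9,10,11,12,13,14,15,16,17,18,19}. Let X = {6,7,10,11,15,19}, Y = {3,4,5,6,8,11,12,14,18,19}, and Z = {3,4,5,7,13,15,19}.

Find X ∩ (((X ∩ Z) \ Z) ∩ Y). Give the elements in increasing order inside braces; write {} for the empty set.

X ∩ Z = {7,15,19}
(X ∩ Z) \ Z = {}
((X ∩ Z) \ Z) ∩ Y = {}
X ∩ (((X ∩ Z) \ Z) ∩ Y) = {}

{}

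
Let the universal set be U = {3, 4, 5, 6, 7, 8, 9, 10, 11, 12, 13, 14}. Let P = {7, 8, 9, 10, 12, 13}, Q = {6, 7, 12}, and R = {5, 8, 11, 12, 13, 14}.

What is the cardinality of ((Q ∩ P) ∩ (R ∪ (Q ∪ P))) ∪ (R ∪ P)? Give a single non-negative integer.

Q ∩ P = {7, 12}
Q ∪ P = {6, 7, 8, 9, 10, 12, 13}
R ∪ (Q ∪ P) = {5, 6, 7, 8, 9, 10, 11, 12, 13, 14}
(Q ∩ P) ∩ (R ∪ (Q ∪ P)) = {7, 12}
R ∪ P = {5, 7, 8, 9, 10, 11, 12, 13, 14}
((Q ∩ P) ∩ (R ∪ (Q ∪ P))) ∪ (R ∪ P) = {5, 7, 8, 9, 10, 11, 12, 13, 14}
|((Q ∩ P) ∩ (R ∪ (Q ∪ P))) ∪ (R ∪ P)| = 9

9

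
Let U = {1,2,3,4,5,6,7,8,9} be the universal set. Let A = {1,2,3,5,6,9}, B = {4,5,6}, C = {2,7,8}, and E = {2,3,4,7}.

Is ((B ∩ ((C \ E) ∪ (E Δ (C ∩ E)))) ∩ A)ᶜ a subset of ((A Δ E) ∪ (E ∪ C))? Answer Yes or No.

Yes

C \ E = {8}
C ∩ E = {2,7}
E Δ (C ∩ E) = {3,4}
(C \ E) ∪ (E Δ (C ∩ E)) = {3,4,8}
B ∩ ((C \ E) ∪ (E Δ (C ∩ E))) = {4}
(B ∩ ((C \ E) ∪ (E Δ (C ∩ E)))) ∩ A = {}
((B ∩ ((C \ E) ∪ (E Δ (C ∩ E)))) ∩ A)ᶜ = {1,2,3,4,5,6,7,8,9}
A Δ E = {1,4,5,6,7,9}
E ∪ C = {2,3,4,7,8}
(A Δ E) ∪ (E ∪ C) = {1,2,3,4,5,6,7,8,9}
Every element of {1,2,3,4,5,6,7,8,9} is in {1,2,3,4,5,6,7,8,9}, so ((B ∩ ((C \ E) ∪ (E Δ (C ∩ E)))) ∩ A)ᶜ ⊆ (A Δ E) ∪ (E ∪ C).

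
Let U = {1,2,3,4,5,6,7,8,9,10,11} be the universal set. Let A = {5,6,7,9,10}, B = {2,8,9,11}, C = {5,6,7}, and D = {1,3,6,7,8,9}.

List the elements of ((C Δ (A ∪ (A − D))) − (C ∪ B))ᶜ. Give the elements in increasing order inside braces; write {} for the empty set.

{1,2,3,4,5,6,7,8,9,11}

A − D = {5,10}
A ∪ (A − D) = {5,6,7,9,10}
C Δ (A ∪ (A − D)) = {9,10}
C ∪ B = {2,5,6,7,8,9,11}
(C Δ (A ∪ (A − D))) − (C ∪ B) = {10}
((C Δ (A ∪ (A − D))) − (C ∪ B))ᶜ = {1,2,3,4,5,6,7,8,9,11}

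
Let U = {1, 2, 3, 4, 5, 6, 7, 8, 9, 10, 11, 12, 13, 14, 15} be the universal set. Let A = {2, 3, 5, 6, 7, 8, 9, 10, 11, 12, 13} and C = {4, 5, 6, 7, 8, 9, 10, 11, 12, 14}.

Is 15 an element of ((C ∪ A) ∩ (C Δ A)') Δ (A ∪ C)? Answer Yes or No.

15 ∉ C and 15 ∉ A, so 15 ∉ C ∪ A
15 ∉ C and 15 ∉ A, so 15 ∉ C Δ A
15 ∈ (C Δ A)' since 15 ∉ (C Δ A)
15 ∉ (C ∪ A) and 15 ∈ (C Δ A)', so 15 ∉ (C ∪ A) ∩ (C Δ A)'
15 ∉ A and 15 ∉ C, so 15 ∉ A ∪ C
15 ∉ ((C ∪ A) ∩ (C Δ A)') and 15 ∉ (A ∪ C), so 15 ∉ ((C ∪ A) ∩ (C Δ A)') Δ (A ∪ C)

No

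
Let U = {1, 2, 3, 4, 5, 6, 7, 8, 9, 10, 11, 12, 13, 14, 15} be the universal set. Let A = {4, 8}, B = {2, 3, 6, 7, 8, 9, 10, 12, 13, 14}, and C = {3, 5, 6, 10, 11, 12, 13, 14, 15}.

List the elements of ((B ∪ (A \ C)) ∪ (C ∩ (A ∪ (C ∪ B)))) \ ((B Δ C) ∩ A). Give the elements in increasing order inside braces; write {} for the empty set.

{2, 3, 4, 5, 6, 7, 9, 10, 11, 12, 13, 14, 15}

A \ C = {4, 8}
B ∪ (A \ C) = {2, 3, 4, 6, 7, 8, 9, 10, 12, 13, 14}
C ∪ B = {2, 3, 5, 6, 7, 8, 9, 10, 11, 12, 13, 14, 15}
A ∪ (C ∪ B) = {2, 3, 4, 5, 6, 7, 8, 9, 10, 11, 12, 13, 14, 15}
C ∩ (A ∪ (C ∪ B)) = {3, 5, 6, 10, 11, 12, 13, 14, 15}
(B ∪ (A \ C)) ∪ (C ∩ (A ∪ (C ∪ B))) = {2, 3, 4, 5, 6, 7, 8, 9, 10, 11, 12, 13, 14, 15}
B Δ C = {2, 5, 7, 8, 9, 11, 15}
(B Δ C) ∩ A = {8}
((B ∪ (A \ C)) ∪ (C ∩ (A ∪ (C ∪ B)))) \ ((B Δ C) ∩ A) = {2, 3, 4, 5, 6, 7, 9, 10, 11, 12, 13, 14, 15}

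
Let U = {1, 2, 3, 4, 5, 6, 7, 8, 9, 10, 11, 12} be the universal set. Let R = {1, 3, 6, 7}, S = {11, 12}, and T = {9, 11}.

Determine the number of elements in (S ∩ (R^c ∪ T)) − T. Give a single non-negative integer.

R^c = {2, 4, 5, 8, 9, 10, 11, 12}
R^c ∪ T = {2, 4, 5, 8, 9, 10, 11, 12}
S ∩ (R^c ∪ T) = {11, 12}
(S ∩ (R^c ∪ T)) − T = {12}
|(S ∩ (R^c ∪ T)) − T| = 1

1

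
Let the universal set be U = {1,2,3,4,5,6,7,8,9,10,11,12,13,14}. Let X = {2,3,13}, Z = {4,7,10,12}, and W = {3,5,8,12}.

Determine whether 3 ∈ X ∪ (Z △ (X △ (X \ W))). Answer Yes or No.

3 ∈ X and 3 ∈ W, so 3 ∉ X \ W
3 ∈ X and 3 ∉ (X \ W), so 3 ∈ X △ (X \ W)
3 ∉ Z and 3 ∈ (X △ (X \ W)), so 3 ∈ Z △ (X △ (X \ W))
3 ∈ X and 3 ∈ (Z △ (X △ (X \ W))), so 3 ∈ X ∪ (Z △ (X △ (X \ W)))

Yes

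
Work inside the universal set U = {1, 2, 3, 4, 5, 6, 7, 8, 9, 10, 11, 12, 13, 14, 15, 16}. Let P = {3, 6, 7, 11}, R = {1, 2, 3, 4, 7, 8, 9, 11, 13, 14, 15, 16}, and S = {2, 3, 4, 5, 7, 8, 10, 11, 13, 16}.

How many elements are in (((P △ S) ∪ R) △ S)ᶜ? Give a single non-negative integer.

11

P △ S = {2, 4, 5, 6, 8, 10, 13, 16}
(P △ S) ∪ R = {1, 2, 3, 4, 5, 6, 7, 8, 9, 10, 11, 13, 14, 15, 16}
((P △ S) ∪ R) △ S = {1, 6, 9, 14, 15}
(((P △ S) ∪ R) △ S)ᶜ = {2, 3, 4, 5, 7, 8, 10, 11, 12, 13, 16}
|(((P △ S) ∪ R) △ S)ᶜ| = 11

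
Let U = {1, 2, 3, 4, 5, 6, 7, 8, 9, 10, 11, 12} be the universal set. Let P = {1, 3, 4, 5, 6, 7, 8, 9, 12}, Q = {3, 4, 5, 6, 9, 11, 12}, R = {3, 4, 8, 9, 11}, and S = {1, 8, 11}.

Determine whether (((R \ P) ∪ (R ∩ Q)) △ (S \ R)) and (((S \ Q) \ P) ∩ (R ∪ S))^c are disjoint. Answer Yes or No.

R \ P = {11}
R ∩ Q = {3, 4, 9, 11}
(R \ P) ∪ (R ∩ Q) = {3, 4, 9, 11}
S \ R = {1}
((R \ P) ∪ (R ∩ Q)) △ (S \ R) = {1, 3, 4, 9, 11}
S \ Q = {1, 8}
(S \ Q) \ P = {}
R ∪ S = {1, 3, 4, 8, 9, 11}
((S \ Q) \ P) ∩ (R ∪ S) = {}
(((S \ Q) \ P) ∩ (R ∪ S))^c = {1, 2, 3, 4, 5, 6, 7, 8, 9, 10, 11, 12}
1 lies in both, so they are not disjoint.

No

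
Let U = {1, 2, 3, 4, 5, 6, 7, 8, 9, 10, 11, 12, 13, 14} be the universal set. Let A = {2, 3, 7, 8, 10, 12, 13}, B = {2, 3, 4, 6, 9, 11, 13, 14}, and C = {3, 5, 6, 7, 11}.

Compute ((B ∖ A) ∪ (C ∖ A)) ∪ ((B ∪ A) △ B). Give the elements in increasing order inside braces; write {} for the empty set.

B ∖ A = {4, 6, 9, 11, 14}
C ∖ A = {5, 6, 11}
(B ∖ A) ∪ (C ∖ A) = {4, 5, 6, 9, 11, 14}
B ∪ A = {2, 3, 4, 6, 7, 8, 9, 10, 11, 12, 13, 14}
(B ∪ A) △ B = {7, 8, 10, 12}
((B ∖ A) ∪ (C ∖ A)) ∪ ((B ∪ A) △ B) = {4, 5, 6, 7, 8, 9, 10, 11, 12, 14}

{4, 5, 6, 7, 8, 9, 10, 11, 12, 14}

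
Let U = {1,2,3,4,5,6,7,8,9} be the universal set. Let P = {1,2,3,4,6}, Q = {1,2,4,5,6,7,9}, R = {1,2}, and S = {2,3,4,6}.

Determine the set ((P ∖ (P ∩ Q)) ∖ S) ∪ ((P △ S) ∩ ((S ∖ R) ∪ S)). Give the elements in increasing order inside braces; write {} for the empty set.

{}

P ∩ Q = {1,2,4,6}
P ∖ (P ∩ Q) = {3}
(P ∖ (P ∩ Q)) ∖ S = {}
P △ S = {1}
S ∖ R = {3,4,6}
(S ∖ R) ∪ S = {2,3,4,6}
(P △ S) ∩ ((S ∖ R) ∪ S) = {}
((P ∖ (P ∩ Q)) ∖ S) ∪ ((P △ S) ∩ ((S ∖ R) ∪ S)) = {}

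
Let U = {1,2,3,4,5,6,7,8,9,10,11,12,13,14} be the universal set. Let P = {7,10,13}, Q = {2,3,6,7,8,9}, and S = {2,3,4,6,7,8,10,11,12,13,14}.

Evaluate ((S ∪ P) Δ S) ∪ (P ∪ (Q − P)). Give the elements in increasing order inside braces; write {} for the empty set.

S ∪ P = {2,3,4,6,7,8,10,11,12,13,14}
(S ∪ P) Δ S = {}
Q − P = {2,3,6,8,9}
P ∪ (Q − P) = {2,3,6,7,8,9,10,13}
((S ∪ P) Δ S) ∪ (P ∪ (Q − P)) = {2,3,6,7,8,9,10,13}

{2,3,6,7,8,9,10,13}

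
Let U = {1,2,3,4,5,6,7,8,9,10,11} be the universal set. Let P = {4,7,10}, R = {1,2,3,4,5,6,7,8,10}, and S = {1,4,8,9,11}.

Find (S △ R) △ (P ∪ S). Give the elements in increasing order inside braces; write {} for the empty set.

S △ R = {2,3,5,6,7,9,10,11}
P ∪ S = {1,4,7,8,9,10,11}
(S △ R) △ (P ∪ S) = {1,2,3,4,5,6,8}

{1,2,3,4,5,6,8}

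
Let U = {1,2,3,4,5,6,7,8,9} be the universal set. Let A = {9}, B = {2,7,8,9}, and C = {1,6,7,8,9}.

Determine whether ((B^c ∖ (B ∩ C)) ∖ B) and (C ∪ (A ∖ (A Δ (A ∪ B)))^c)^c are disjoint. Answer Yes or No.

Yes

B^c = {1,3,4,5,6}
B ∩ C = {7,8,9}
B^c ∖ (B ∩ C) = {1,3,4,5,6}
(B^c ∖ (B ∩ C)) ∖ B = {1,3,4,5,6}
A ∪ B = {2,7,8,9}
A Δ (A ∪ B) = {2,7,8}
A ∖ (A Δ (A ∪ B)) = {9}
(A ∖ (A Δ (A ∪ B)))^c = {1,2,3,4,5,6,7,8}
C ∪ (A ∖ (A Δ (A ∪ B)))^c = {1,2,3,4,5,6,7,8,9}
(C ∪ (A ∖ (A Δ (A ∪ B)))^c)^c = {}
{1,3,4,5,6} and {} share no elements.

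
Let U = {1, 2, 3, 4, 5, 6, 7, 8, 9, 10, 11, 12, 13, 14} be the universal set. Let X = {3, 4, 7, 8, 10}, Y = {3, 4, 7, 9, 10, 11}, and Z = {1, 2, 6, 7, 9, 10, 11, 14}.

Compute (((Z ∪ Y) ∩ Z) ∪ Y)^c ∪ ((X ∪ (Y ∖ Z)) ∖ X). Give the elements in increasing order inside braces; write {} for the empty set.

Z ∪ Y = {1, 2, 3, 4, 6, 7, 9, 10, 11, 14}
(Z ∪ Y) ∩ Z = {1, 2, 6, 7, 9, 10, 11, 14}
((Z ∪ Y) ∩ Z) ∪ Y = {1, 2, 3, 4, 6, 7, 9, 10, 11, 14}
(((Z ∪ Y) ∩ Z) ∪ Y)^c = {5, 8, 12, 13}
Y ∖ Z = {3, 4}
X ∪ (Y ∖ Z) = {3, 4, 7, 8, 10}
(X ∪ (Y ∖ Z)) ∖ X = {}
(((Z ∪ Y) ∩ Z) ∪ Y)^c ∪ ((X ∪ (Y ∖ Z)) ∖ X) = {5, 8, 12, 13}

{5, 8, 12, 13}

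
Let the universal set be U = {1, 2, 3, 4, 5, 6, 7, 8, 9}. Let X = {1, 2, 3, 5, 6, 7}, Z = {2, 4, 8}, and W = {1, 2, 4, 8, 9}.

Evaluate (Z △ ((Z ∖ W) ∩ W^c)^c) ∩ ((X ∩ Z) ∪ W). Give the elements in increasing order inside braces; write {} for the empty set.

{1, 9}

Z ∖ W = {}
W^c = {3, 5, 6, 7}
(Z ∖ W) ∩ W^c = {}
((Z ∖ W) ∩ W^c)^c = {1, 2, 3, 4, 5, 6, 7, 8, 9}
Z △ ((Z ∖ W) ∩ W^c)^c = {1, 3, 5, 6, 7, 9}
X ∩ Z = {2}
(X ∩ Z) ∪ W = {1, 2, 4, 8, 9}
(Z △ ((Z ∖ W) ∩ W^c)^c) ∩ ((X ∩ Z) ∪ W) = {1, 9}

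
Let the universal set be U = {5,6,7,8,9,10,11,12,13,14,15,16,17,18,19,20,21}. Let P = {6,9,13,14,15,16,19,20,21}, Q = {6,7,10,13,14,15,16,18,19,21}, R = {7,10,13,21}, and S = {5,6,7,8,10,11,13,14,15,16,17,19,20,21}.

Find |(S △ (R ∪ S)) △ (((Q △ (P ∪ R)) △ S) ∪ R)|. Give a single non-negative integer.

15

R ∪ S = {5,6,7,8,10,11,13,14,15,16,17,19,20,21}
S △ (R ∪ S) = {}
P ∪ R = {6,7,9,10,13,14,15,16,19,20,21}
Q △ (P ∪ R) = {9,18,20}
(Q △ (P ∪ R)) △ S = {5,6,7,8,9,10,11,13,14,15,16,17,18,19,21}
((Q △ (P ∪ R)) △ S) ∪ R = {5,6,7,8,9,10,11,13,14,15,16,17,18,19,21}
(S △ (R ∪ S)) △ (((Q △ (P ∪ R)) △ S) ∪ R) = {5,6,7,8,9,10,11,13,14,15,16,17,18,19,21}
|(S △ (R ∪ S)) △ (((Q △ (P ∪ R)) △ S) ∪ R)| = 15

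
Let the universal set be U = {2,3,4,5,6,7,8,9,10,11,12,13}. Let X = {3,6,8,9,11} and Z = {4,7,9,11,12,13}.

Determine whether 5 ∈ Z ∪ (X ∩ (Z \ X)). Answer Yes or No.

No

5 ∉ Z and 5 ∉ X, so 5 ∉ Z \ X
5 ∉ X and 5 ∉ (Z \ X), so 5 ∉ X ∩ (Z \ X)
5 ∉ Z and 5 ∉ (X ∩ (Z \ X)), so 5 ∉ Z ∪ (X ∩ (Z \ X))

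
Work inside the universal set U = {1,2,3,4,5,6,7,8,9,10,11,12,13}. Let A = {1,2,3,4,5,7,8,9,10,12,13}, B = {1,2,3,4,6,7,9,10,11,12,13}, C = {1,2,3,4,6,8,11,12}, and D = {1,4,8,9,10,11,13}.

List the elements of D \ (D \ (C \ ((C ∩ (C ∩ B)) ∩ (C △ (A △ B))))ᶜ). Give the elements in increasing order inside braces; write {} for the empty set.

{1,4,9,10,13}

C ∩ B = {1,2,3,4,6,11,12}
C ∩ (C ∩ B) = {1,2,3,4,6,11,12}
A △ B = {5,6,8,11}
C △ (A △ B) = {1,2,3,4,5,12}
(C ∩ (C ∩ B)) ∩ (C △ (A △ B)) = {1,2,3,4,12}
C \ ((C ∩ (C ∩ B)) ∩ (C △ (A △ B))) = {6,8,11}
(C \ ((C ∩ (C ∩ B)) ∩ (C △ (A △ B))))ᶜ = {1,2,3,4,5,7,9,10,12,13}
D \ (C \ ((C ∩ (C ∩ B)) ∩ (C △ (A △ B))))ᶜ = {8,11}
D \ (D \ (C \ ((C ∩ (C ∩ B)) ∩ (C △ (A △ B))))ᶜ) = {1,4,9,10,13}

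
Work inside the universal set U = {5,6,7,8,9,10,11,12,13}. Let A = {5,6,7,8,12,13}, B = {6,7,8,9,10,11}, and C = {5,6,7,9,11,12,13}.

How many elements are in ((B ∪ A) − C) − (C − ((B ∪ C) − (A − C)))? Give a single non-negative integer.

2

B ∪ A = {5,6,7,8,9,10,11,12,13}
(B ∪ A) − C = {8,10}
B ∪ C = {5,6,7,8,9,10,11,12,13}
A − C = {8}
(B ∪ C) − (A − C) = {5,6,7,9,10,11,12,13}
C − ((B ∪ C) − (A − C)) = {}
((B ∪ A) − C) − (C − ((B ∪ C) − (A − C))) = {8,10}
|((B ∪ A) − C) − (C − ((B ∪ C) − (A − C)))| = 2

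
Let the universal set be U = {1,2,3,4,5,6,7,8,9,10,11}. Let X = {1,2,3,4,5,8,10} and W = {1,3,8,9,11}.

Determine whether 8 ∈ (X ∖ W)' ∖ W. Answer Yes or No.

No

8 ∈ X and 8 ∈ W, so 8 ∉ X ∖ W
8 ∈ (X ∖ W)' since 8 ∉ (X ∖ W)
8 ∈ (X ∖ W)' and 8 ∈ W, so 8 ∉ (X ∖ W)' ∖ W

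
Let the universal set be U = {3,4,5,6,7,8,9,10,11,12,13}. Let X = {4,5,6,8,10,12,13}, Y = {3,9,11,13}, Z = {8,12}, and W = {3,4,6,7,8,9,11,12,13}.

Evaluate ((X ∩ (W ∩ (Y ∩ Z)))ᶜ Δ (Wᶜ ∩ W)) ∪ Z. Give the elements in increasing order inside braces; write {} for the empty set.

{3,4,5,6,7,8,9,10,11,12,13}

Y ∩ Z = {}
W ∩ (Y ∩ Z) = {}
X ∩ (W ∩ (Y ∩ Z)) = {}
(X ∩ (W ∩ (Y ∩ Z)))ᶜ = {3,4,5,6,7,8,9,10,11,12,13}
Wᶜ = {5,10}
Wᶜ ∩ W = {}
(X ∩ (W ∩ (Y ∩ Z)))ᶜ Δ (Wᶜ ∩ W) = {3,4,5,6,7,8,9,10,11,12,13}
((X ∩ (W ∩ (Y ∩ Z)))ᶜ Δ (Wᶜ ∩ W)) ∪ Z = {3,4,5,6,7,8,9,10,11,12,13}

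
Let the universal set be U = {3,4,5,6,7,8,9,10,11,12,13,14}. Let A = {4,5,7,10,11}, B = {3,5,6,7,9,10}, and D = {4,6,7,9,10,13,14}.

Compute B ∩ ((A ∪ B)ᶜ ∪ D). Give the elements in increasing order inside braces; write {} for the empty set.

A ∪ B = {3,4,5,6,7,9,10,11}
(A ∪ B)ᶜ = {8,12,13,14}
(A ∪ B)ᶜ ∪ D = {4,6,7,8,9,10,12,13,14}
B ∩ ((A ∪ B)ᶜ ∪ D) = {6,7,9,10}

{6,7,9,10}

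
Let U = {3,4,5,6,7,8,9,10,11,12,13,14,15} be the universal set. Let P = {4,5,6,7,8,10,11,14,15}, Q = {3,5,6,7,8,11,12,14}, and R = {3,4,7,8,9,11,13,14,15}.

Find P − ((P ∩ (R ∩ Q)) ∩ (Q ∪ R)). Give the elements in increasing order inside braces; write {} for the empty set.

R ∩ Q = {3,7,8,11,14}
P ∩ (R ∩ Q) = {7,8,11,14}
Q ∪ R = {3,4,5,6,7,8,9,11,12,13,14,15}
(P ∩ (R ∩ Q)) ∩ (Q ∪ R) = {7,8,11,14}
P − ((P ∩ (R ∩ Q)) ∩ (Q ∪ R)) = {4,5,6,10,15}

{4,5,6,10,15}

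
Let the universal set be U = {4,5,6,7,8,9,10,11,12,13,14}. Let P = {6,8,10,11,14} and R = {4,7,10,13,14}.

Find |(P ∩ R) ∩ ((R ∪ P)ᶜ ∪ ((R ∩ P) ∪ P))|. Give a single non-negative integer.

P ∩ R = {10,14}
R ∪ P = {4,6,7,8,10,11,13,14}
(R ∪ P)ᶜ = {5,9,12}
R ∩ P = {10,14}
(R ∩ P) ∪ P = {6,8,10,11,14}
(R ∪ P)ᶜ ∪ ((R ∩ P) ∪ P) = {5,6,8,9,10,11,12,14}
(P ∩ R) ∩ ((R ∪ P)ᶜ ∪ ((R ∩ P) ∪ P)) = {10,14}
|(P ∩ R) ∩ ((R ∪ P)ᶜ ∪ ((R ∩ P) ∪ P))| = 2

2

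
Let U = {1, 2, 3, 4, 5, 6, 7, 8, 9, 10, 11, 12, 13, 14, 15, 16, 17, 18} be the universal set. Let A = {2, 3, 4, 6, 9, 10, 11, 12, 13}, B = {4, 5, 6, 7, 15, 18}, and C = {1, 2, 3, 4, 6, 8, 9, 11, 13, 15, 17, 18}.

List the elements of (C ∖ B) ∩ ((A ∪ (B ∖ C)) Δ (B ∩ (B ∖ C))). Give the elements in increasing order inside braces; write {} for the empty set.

C ∖ B = {1, 2, 3, 8, 9, 11, 13, 17}
B ∖ C = {5, 7}
A ∪ (B ∖ C) = {2, 3, 4, 5, 6, 7, 9, 10, 11, 12, 13}
B ∩ (B ∖ C) = {5, 7}
(A ∪ (B ∖ C)) Δ (B ∩ (B ∖ C)) = {2, 3, 4, 6, 9, 10, 11, 12, 13}
(C ∖ B) ∩ ((A ∪ (B ∖ C)) Δ (B ∩ (B ∖ C))) = {2, 3, 9, 11, 13}

{2, 3, 9, 11, 13}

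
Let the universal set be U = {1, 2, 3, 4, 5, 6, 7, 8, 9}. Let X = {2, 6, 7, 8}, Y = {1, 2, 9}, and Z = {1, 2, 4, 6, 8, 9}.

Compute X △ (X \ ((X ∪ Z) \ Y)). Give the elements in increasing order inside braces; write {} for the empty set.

{6, 7, 8}

X ∪ Z = {1, 2, 4, 6, 7, 8, 9}
(X ∪ Z) \ Y = {4, 6, 7, 8}
X \ ((X ∪ Z) \ Y) = {2}
X △ (X \ ((X ∪ Z) \ Y)) = {6, 7, 8}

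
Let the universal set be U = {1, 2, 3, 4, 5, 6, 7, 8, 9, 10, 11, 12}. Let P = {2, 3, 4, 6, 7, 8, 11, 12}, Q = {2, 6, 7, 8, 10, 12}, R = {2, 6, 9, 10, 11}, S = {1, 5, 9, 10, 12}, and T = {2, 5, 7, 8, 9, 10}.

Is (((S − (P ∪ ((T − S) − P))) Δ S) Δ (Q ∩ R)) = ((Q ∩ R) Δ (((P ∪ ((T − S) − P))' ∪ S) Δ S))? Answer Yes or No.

No

T − S = {2, 7, 8}
(T − S) − P = {}
P ∪ ((T − S) − P) = {2, 3, 4, 6, 7, 8, 11, 12}
S − (P ∪ ((T − S) − P)) = {1, 5, 9, 10}
(S − (P ∪ ((T − S) − P))) Δ S = {12}
Q ∩ R = {2, 6, 10}
((S − (P ∪ ((T − S) − P))) Δ S) Δ (Q ∩ R) = {2, 6, 10, 12}
(P ∪ ((T − S) − P))' = {1, 5, 9, 10}
(P ∪ ((T − S) − P))' ∪ S = {1, 5, 9, 10, 12}
((P ∪ ((T − S) − P))' ∪ S) Δ S = {}
(Q ∩ R) Δ (((P ∪ ((T − S) − P))' ∪ S) Δ S) = {2, 6, 10}
12 ∈ ((S − (P ∪ ((T − S) − P))) Δ S) Δ (Q ∩ R) but 12 ∉ (Q ∩ R) Δ (((P ∪ ((T − S) − P))' ∪ S) Δ S), so they differ.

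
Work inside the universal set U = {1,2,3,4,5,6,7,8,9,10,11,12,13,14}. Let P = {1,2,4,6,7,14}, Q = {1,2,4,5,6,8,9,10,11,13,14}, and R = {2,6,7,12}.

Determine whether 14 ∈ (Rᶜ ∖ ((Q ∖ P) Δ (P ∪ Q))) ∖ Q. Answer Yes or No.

No

14 ∉ R, so 14 ∈ Rᶜ
14 ∈ Q and 14 ∈ P, so 14 ∉ Q ∖ P
14 ∈ P and 14 ∈ Q, so 14 ∈ P ∪ Q
14 ∉ (Q ∖ P) and 14 ∈ (P ∪ Q), so 14 ∈ (Q ∖ P) Δ (P ∪ Q)
14 ∈ Rᶜ and 14 ∈ ((Q ∖ P) Δ (P ∪ Q)), so 14 ∉ Rᶜ ∖ ((Q ∖ P) Δ (P ∪ Q))
14 ∉ (Rᶜ ∖ ((Q ∖ P) Δ (P ∪ Q))) and 14 ∈ Q, so 14 ∉ (Rᶜ ∖ ((Q ∖ P) Δ (P ∪ Q))) ∖ Q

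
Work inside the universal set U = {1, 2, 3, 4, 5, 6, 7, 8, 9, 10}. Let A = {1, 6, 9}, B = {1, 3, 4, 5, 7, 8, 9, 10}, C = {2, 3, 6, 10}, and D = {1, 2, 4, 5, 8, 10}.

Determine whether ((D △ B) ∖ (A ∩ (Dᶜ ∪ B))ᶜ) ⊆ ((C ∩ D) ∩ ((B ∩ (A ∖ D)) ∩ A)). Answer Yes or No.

D △ B = {2, 3, 7, 9}
Dᶜ = {3, 6, 7, 9}
Dᶜ ∪ B = {1, 3, 4, 5, 6, 7, 8, 9, 10}
A ∩ (Dᶜ ∪ B) = {1, 6, 9}
(A ∩ (Dᶜ ∪ B))ᶜ = {2, 3, 4, 5, 7, 8, 10}
(D △ B) ∖ (A ∩ (Dᶜ ∪ B))ᶜ = {9}
C ∩ D = {2, 10}
A ∖ D = {6, 9}
B ∩ (A ∖ D) = {9}
(B ∩ (A ∖ D)) ∩ A = {9}
(C ∩ D) ∩ ((B ∩ (A ∖ D)) ∩ A) = {}
9 ∈ (D △ B) ∖ (A ∩ (Dᶜ ∪ B))ᶜ but 9 ∉ (C ∩ D) ∩ ((B ∩ (A ∖ D)) ∩ A), so the inclusion fails.

No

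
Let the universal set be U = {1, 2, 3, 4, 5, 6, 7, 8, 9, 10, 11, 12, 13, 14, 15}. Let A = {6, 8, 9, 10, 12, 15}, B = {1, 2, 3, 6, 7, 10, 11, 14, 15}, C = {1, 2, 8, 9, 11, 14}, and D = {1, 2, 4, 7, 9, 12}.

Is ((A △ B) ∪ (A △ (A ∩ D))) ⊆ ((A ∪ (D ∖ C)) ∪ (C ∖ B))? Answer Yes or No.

No

A △ B = {1, 2, 3, 7, 8, 9, 11, 12, 14}
A ∩ D = {9, 12}
A △ (A ∩ D) = {6, 8, 10, 15}
(A △ B) ∪ (A △ (A ∩ D)) = {1, 2, 3, 6, 7, 8, 9, 10, 11, 12, 14, 15}
D ∖ C = {4, 7, 12}
A ∪ (D ∖ C) = {4, 6, 7, 8, 9, 10, 12, 15}
C ∖ B = {8, 9}
(A ∪ (D ∖ C)) ∪ (C ∖ B) = {4, 6, 7, 8, 9, 10, 12, 15}
1 ∈ (A △ B) ∪ (A △ (A ∩ D)) but 1 ∉ (A ∪ (D ∖ C)) ∪ (C ∖ B), so the inclusion fails.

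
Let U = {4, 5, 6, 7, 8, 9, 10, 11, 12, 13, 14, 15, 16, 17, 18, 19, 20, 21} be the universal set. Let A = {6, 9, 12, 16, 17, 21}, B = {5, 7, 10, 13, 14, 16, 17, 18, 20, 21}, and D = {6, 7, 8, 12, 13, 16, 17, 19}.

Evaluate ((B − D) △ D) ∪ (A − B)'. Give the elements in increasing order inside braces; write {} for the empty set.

B − D = {5, 10, 14, 18, 20, 21}
(B − D) △ D = {5, 6, 7, 8, 10, 12, 13, 14, 16, 17, 18, 19, 20, 21}
A − B = {6, 9, 12}
(A − B)' = {4, 5, 7, 8, 10, 11, 13, 14, 15, 16, 17, 18, 19, 20, 21}
((B − D) △ D) ∪ (A − B)' = {4, 5, 6, 7, 8, 10, 11, 12, 13, 14, 15, 16, 17, 18, 19, 20, 21}

{4, 5, 6, 7, 8, 10, 11, 12, 13, 14, 15, 16, 17, 18, 19, 20, 21}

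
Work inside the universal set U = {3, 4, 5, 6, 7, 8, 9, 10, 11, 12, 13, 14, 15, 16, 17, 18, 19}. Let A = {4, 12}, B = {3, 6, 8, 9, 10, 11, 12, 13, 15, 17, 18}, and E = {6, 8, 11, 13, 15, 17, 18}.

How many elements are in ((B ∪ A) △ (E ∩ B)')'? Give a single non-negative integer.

B ∪ A = {3, 4, 6, 8, 9, 10, 11, 12, 13, 15, 17, 18}
E ∩ B = {6, 8, 11, 13, 15, 17, 18}
(E ∩ B)' = {3, 4, 5, 7, 9, 10, 12, 14, 16, 19}
(B ∪ A) △ (E ∩ B)' = {5, 6, 7, 8, 11, 13, 14, 15, 16, 17, 18, 19}
((B ∪ A) △ (E ∩ B)')' = {3, 4, 9, 10, 12}
|((B ∪ A) △ (E ∩ B)')'| = 5

5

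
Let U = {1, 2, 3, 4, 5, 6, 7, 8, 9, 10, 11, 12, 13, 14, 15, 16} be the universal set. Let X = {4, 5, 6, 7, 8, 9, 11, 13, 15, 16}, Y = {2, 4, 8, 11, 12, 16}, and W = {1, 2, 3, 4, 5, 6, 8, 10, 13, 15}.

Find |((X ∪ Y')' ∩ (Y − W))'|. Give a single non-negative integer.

Y' = {1, 3, 5, 6, 7, 9, 10, 13, 14, 15}
X ∪ Y' = {1, 3, 4, 5, 6, 7, 8, 9, 10, 11, 13, 14, 15, 16}
(X ∪ Y')' = {2, 12}
Y − W = {11, 12, 16}
(X ∪ Y')' ∩ (Y − W) = {12}
((X ∪ Y')' ∩ (Y − W))' = {1, 2, 3, 4, 5, 6, 7, 8, 9, 10, 11, 13, 14, 15, 16}
|((X ∪ Y')' ∩ (Y − W))'| = 15

15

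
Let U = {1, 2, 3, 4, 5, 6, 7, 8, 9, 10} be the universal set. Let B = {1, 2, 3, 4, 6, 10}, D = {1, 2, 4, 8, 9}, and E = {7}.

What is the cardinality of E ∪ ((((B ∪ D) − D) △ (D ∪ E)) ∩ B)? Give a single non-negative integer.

B ∪ D = {1, 2, 3, 4, 6, 8, 9, 10}
(B ∪ D) − D = {3, 6, 10}
D ∪ E = {1, 2, 4, 7, 8, 9}
((B ∪ D) − D) △ (D ∪ E) = {1, 2, 3, 4, 6, 7, 8, 9, 10}
(((B ∪ D) − D) △ (D ∪ E)) ∩ B = {1, 2, 3, 4, 6, 10}
E ∪ ((((B ∪ D) − D) △ (D ∪ E)) ∩ B) = {1, 2, 3, 4, 6, 7, 10}
|E ∪ ((((B ∪ D) − D) △ (D ∪ E)) ∩ B)| = 7

7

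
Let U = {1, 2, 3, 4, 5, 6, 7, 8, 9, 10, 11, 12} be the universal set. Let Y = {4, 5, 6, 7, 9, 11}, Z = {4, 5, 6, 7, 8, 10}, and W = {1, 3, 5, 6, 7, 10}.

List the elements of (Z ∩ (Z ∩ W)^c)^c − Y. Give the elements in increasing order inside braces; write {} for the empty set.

Z ∩ W = {5, 6, 7, 10}
(Z ∩ W)^c = {1, 2, 3, 4, 8, 9, 11, 12}
Z ∩ (Z ∩ W)^c = {4, 8}
(Z ∩ (Z ∩ W)^c)^c = {1, 2, 3, 5, 6, 7, 9, 10, 11, 12}
(Z ∩ (Z ∩ W)^c)^c − Y = {1, 2, 3, 10, 12}

{1, 2, 3, 10, 12}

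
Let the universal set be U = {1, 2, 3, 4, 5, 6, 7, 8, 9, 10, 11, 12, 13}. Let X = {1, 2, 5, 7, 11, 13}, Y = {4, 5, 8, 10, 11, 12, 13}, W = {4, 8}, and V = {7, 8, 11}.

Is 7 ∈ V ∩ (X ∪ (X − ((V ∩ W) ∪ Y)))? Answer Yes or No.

Yes

7 ∈ V and 7 ∉ W, so 7 ∉ V ∩ W
7 ∉ (V ∩ W) and 7 ∉ Y, so 7 ∉ (V ∩ W) ∪ Y
7 ∈ X and 7 ∉ ((V ∩ W) ∪ Y), so 7 ∈ X − ((V ∩ W) ∪ Y)
7 ∈ X and 7 ∈ (X − ((V ∩ W) ∪ Y)), so 7 ∈ X ∪ (X − ((V ∩ W) ∪ Y))
7 ∈ V and 7 ∈ (X ∪ (X − ((V ∩ W) ∪ Y))), so 7 ∈ V ∩ (X ∪ (X − ((V ∩ W) ∪ Y)))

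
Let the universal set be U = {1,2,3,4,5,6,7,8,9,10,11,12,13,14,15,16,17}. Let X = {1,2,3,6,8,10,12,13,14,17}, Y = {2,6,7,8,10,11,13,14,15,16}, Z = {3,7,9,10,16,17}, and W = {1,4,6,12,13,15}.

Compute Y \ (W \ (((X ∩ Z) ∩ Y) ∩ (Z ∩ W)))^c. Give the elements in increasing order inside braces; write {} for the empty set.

X ∩ Z = {3,10,17}
(X ∩ Z) ∩ Y = {10}
Z ∩ W = {}
((X ∩ Z) ∩ Y) ∩ (Z ∩ W) = {}
W \ (((X ∩ Z) ∩ Y) ∩ (Z ∩ W)) = {1,4,6,12,13,15}
(W \ (((X ∩ Z) ∩ Y) ∩ (Z ∩ W)))^c = {2,3,5,7,8,9,10,11,14,16,17}
Y \ (W \ (((X ∩ Z) ∩ Y) ∩ (Z ∩ W)))^c = {6,13,15}

{6,13,15}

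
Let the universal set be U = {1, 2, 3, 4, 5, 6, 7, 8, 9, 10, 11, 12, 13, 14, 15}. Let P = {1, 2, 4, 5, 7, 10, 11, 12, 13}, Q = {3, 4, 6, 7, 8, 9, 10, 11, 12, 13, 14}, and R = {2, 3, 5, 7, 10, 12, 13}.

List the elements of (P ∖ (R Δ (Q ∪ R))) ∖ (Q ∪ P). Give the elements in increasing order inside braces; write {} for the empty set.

{}

Q ∪ R = {2, 3, 4, 5, 6, 7, 8, 9, 10, 11, 12, 13, 14}
R Δ (Q ∪ R) = {4, 6, 8, 9, 11, 14}
P ∖ (R Δ (Q ∪ R)) = {1, 2, 5, 7, 10, 12, 13}
Q ∪ P = {1, 2, 3, 4, 5, 6, 7, 8, 9, 10, 11, 12, 13, 14}
(P ∖ (R Δ (Q ∪ R))) ∖ (Q ∪ P) = {}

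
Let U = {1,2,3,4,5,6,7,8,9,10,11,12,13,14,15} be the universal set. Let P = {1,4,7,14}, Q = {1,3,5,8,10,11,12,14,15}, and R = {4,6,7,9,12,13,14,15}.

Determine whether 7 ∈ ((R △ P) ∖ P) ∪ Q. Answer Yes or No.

No

7 ∈ R and 7 ∈ P, so 7 ∉ R △ P
7 ∉ (R △ P) and 7 ∈ P, so 7 ∉ (R △ P) ∖ P
7 ∉ ((R △ P) ∖ P) and 7 ∉ Q, so 7 ∉ ((R △ P) ∖ P) ∪ Q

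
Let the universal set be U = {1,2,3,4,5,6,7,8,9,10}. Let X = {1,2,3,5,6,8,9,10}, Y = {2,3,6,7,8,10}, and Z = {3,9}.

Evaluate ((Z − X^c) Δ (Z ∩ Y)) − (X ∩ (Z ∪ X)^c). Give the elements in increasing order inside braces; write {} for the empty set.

{9}

X^c = {4,7}
Z − X^c = {3,9}
Z ∩ Y = {3}
(Z − X^c) Δ (Z ∩ Y) = {9}
Z ∪ X = {1,2,3,5,6,8,9,10}
(Z ∪ X)^c = {4,7}
X ∩ (Z ∪ X)^c = {}
((Z − X^c) Δ (Z ∩ Y)) − (X ∩ (Z ∪ X)^c) = {9}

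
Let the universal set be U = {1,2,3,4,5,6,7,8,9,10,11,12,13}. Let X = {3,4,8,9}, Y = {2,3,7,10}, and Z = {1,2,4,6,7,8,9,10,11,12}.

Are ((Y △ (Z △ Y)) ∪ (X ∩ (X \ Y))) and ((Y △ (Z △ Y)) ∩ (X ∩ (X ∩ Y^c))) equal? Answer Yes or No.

No

Z △ Y = {1,3,4,6,8,9,11,12}
Y △ (Z △ Y) = {1,2,4,6,7,8,9,10,11,12}
X \ Y = {4,8,9}
X ∩ (X \ Y) = {4,8,9}
(Y △ (Z △ Y)) ∪ (X ∩ (X \ Y)) = {1,2,4,6,7,8,9,10,11,12}
Y^c = {1,4,5,6,8,9,11,12,13}
X ∩ Y^c = {4,8,9}
X ∩ (X ∩ Y^c) = {4,8,9}
(Y △ (Z △ Y)) ∩ (X ∩ (X ∩ Y^c)) = {4,8,9}
1 ∈ (Y △ (Z △ Y)) ∪ (X ∩ (X \ Y)) but 1 ∉ (Y △ (Z △ Y)) ∩ (X ∩ (X ∩ Y^c)), so they differ.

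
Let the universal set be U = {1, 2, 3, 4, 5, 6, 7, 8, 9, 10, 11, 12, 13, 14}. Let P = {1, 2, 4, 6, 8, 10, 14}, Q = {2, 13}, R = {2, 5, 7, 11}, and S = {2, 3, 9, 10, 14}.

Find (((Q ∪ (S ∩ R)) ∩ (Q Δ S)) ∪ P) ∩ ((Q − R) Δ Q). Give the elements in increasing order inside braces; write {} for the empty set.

S ∩ R = {2}
Q ∪ (S ∩ R) = {2, 13}
Q Δ S = {3, 9, 10, 13, 14}
(Q ∪ (S ∩ R)) ∩ (Q Δ S) = {13}
((Q ∪ (S ∩ R)) ∩ (Q Δ S)) ∪ P = {1, 2, 4, 6, 8, 10, 13, 14}
Q − R = {13}
(Q − R) Δ Q = {2}
(((Q ∪ (S ∩ R)) ∩ (Q Δ S)) ∪ P) ∩ ((Q − R) Δ Q) = {2}

{2}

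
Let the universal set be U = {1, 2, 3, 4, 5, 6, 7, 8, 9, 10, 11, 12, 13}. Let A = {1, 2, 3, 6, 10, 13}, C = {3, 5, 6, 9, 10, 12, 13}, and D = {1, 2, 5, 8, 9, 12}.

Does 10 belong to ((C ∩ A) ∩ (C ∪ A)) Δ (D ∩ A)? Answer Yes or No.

10 ∈ C and 10 ∈ A, so 10 ∈ C ∩ A
10 ∈ C and 10 ∈ A, so 10 ∈ C ∪ A
10 ∈ (C ∩ A) and 10 ∈ (C ∪ A), so 10 ∈ (C ∩ A) ∩ (C ∪ A)
10 ∉ D and 10 ∈ A, so 10 ∉ D ∩ A
10 ∈ ((C ∩ A) ∩ (C ∪ A)) and 10 ∉ (D ∩ A), so 10 ∈ ((C ∩ A) ∩ (C ∪ A)) Δ (D ∩ A)

Yes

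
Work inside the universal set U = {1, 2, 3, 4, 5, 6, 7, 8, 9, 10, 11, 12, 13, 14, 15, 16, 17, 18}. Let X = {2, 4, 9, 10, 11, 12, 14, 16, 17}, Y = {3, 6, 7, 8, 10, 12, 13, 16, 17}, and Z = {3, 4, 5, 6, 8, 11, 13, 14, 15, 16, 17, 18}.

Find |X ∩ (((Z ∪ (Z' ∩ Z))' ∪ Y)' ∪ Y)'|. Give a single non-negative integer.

2

Z' = {1, 2, 7, 9, 10, 12}
Z' ∩ Z = {}
Z ∪ (Z' ∩ Z) = {3, 4, 5, 6, 8, 11, 13, 14, 15, 16, 17, 18}
(Z ∪ (Z' ∩ Z))' = {1, 2, 7, 9, 10, 12}
(Z ∪ (Z' ∩ Z))' ∪ Y = {1, 2, 3, 6, 7, 8, 9, 10, 12, 13, 16, 17}
((Z ∪ (Z' ∩ Z))' ∪ Y)' = {4, 5, 11, 14, 15, 18}
((Z ∪ (Z' ∩ Z))' ∪ Y)' ∪ Y = {3, 4, 5, 6, 7, 8, 10, 11, 12, 13, 14, 15, 16, 17, 18}
(((Z ∪ (Z' ∩ Z))' ∪ Y)' ∪ Y)' = {1, 2, 9}
X ∩ (((Z ∪ (Z' ∩ Z))' ∪ Y)' ∪ Y)' = {2, 9}
|X ∩ (((Z ∪ (Z' ∩ Z))' ∪ Y)' ∪ Y)'| = 2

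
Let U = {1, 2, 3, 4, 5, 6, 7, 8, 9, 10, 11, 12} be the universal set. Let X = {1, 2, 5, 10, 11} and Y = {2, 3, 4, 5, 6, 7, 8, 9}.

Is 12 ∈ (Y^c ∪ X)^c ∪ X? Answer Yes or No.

12 ∉ Y, so 12 ∈ Y^c
12 ∈ Y^c and 12 ∉ X, so 12 ∈ Y^c ∪ X
12 ∉ (Y^c ∪ X)^c since 12 ∈ (Y^c ∪ X)
12 ∉ (Y^c ∪ X)^c and 12 ∉ X, so 12 ∉ (Y^c ∪ X)^c ∪ X

No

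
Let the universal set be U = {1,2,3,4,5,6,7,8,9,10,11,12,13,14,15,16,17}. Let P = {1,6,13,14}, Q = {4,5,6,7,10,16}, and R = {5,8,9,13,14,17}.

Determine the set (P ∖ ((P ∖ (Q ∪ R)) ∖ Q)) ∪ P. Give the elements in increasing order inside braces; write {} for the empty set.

Q ∪ R = {4,5,6,7,8,9,10,13,14,16,17}
P ∖ (Q ∪ R) = {1}
(P ∖ (Q ∪ R)) ∖ Q = {1}
P ∖ ((P ∖ (Q ∪ R)) ∖ Q) = {6,13,14}
(P ∖ ((P ∖ (Q ∪ R)) ∖ Q)) ∪ P = {1,6,13,14}

{1,6,13,14}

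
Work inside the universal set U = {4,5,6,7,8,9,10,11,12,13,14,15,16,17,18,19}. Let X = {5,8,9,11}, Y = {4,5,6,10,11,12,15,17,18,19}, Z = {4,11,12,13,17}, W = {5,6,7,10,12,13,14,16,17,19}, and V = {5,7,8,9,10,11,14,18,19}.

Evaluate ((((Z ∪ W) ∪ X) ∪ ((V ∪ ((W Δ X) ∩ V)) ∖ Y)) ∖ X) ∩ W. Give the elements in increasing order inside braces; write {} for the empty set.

{6,7,10,12,13,14,16,17,19}

Z ∪ W = {4,5,6,7,10,11,12,13,14,16,17,19}
(Z ∪ W) ∪ X = {4,5,6,7,8,9,10,11,12,13,14,16,17,19}
W Δ X = {6,7,8,9,10,11,12,13,14,16,17,19}
(W Δ X) ∩ V = {7,8,9,10,11,14,19}
V ∪ ((W Δ X) ∩ V) = {5,7,8,9,10,11,14,18,19}
(V ∪ ((W Δ X) ∩ V)) ∖ Y = {7,8,9,14}
((Z ∪ W) ∪ X) ∪ ((V ∪ ((W Δ X) ∩ V)) ∖ Y) = {4,5,6,7,8,9,10,11,12,13,14,16,17,19}
(((Z ∪ W) ∪ X) ∪ ((V ∪ ((W Δ X) ∩ V)) ∖ Y)) ∖ X = {4,6,7,10,12,13,14,16,17,19}
((((Z ∪ W) ∪ X) ∪ ((V ∪ ((W Δ X) ∩ V)) ∖ Y)) ∖ X) ∩ W = {6,7,10,12,13,14,16,17,19}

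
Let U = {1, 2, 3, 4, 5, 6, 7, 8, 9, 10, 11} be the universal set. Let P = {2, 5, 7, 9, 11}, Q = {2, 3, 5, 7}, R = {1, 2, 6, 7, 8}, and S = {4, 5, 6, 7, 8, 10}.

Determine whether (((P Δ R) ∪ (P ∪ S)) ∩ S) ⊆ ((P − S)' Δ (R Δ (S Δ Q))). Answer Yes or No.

P Δ R = {1, 5, 6, 8, 9, 11}
P ∪ S = {2, 4, 5, 6, 7, 8, 9, 10, 11}
(P Δ R) ∪ (P ∪ S) = {1, 2, 4, 5, 6, 7, 8, 9, 10, 11}
((P Δ R) ∪ (P ∪ S)) ∩ S = {4, 5, 6, 7, 8, 10}
P − S = {2, 9, 11}
(P − S)' = {1, 3, 4, 5, 6, 7, 8, 10}
S Δ Q = {2, 3, 4, 6, 8, 10}
R Δ (S Δ Q) = {1, 3, 4, 7, 10}
(P − S)' Δ (R Δ (S Δ Q)) = {5, 6, 8}
4 ∈ ((P Δ R) ∪ (P ∪ S)) ∩ S but 4 ∉ (P − S)' Δ (R Δ (S Δ Q)), so the inclusion fails.

No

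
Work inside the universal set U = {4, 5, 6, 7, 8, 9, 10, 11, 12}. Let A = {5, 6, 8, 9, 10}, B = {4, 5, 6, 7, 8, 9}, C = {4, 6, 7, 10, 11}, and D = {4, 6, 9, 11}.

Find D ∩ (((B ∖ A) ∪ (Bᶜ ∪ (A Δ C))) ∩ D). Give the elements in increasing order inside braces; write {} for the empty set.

{4, 9, 11}

B ∖ A = {4, 7}
Bᶜ = {10, 11, 12}
A Δ C = {4, 5, 7, 8, 9, 11}
Bᶜ ∪ (A Δ C) = {4, 5, 7, 8, 9, 10, 11, 12}
(B ∖ A) ∪ (Bᶜ ∪ (A Δ C)) = {4, 5, 7, 8, 9, 10, 11, 12}
((B ∖ A) ∪ (Bᶜ ∪ (A Δ C))) ∩ D = {4, 9, 11}
D ∩ (((B ∖ A) ∪ (Bᶜ ∪ (A Δ C))) ∩ D) = {4, 9, 11}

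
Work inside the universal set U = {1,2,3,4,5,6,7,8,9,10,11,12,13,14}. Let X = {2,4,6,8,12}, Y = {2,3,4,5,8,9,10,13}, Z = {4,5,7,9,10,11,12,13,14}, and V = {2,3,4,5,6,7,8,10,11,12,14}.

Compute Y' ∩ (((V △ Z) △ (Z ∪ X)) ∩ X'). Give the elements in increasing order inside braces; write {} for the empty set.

Y' = {1,6,7,11,12,14}
V △ Z = {2,3,6,8,9,13}
Z ∪ X = {2,4,5,6,7,8,9,10,11,12,13,14}
(V △ Z) △ (Z ∪ X) = {3,4,5,7,10,11,12,14}
X' = {1,3,5,7,9,10,11,13,14}
((V △ Z) △ (Z ∪ X)) ∩ X' = {3,5,7,10,11,14}
Y' ∩ (((V △ Z) △ (Z ∪ X)) ∩ X') = {7,11,14}

{7,11,14}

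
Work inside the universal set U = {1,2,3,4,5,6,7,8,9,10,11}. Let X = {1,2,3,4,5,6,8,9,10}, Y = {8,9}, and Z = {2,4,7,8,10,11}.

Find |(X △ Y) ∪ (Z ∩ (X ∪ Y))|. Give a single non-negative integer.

X △ Y = {1,2,3,4,5,6,10}
X ∪ Y = {1,2,3,4,5,6,8,9,10}
Z ∩ (X ∪ Y) = {2,4,8,10}
(X △ Y) ∪ (Z ∩ (X ∪ Y)) = {1,2,3,4,5,6,8,10}
|(X △ Y) ∪ (Z ∩ (X ∪ Y))| = 8

8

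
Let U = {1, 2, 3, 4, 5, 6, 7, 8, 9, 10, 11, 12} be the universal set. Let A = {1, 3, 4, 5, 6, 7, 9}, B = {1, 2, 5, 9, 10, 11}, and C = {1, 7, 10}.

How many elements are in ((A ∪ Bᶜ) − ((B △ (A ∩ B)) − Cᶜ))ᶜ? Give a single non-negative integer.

Bᶜ = {3, 4, 6, 7, 8, 12}
A ∪ Bᶜ = {1, 3, 4, 5, 6, 7, 8, 9, 12}
A ∩ B = {1, 5, 9}
B △ (A ∩ B) = {2, 10, 11}
Cᶜ = {2, 3, 4, 5, 6, 8, 9, 11, 12}
(B △ (A ∩ B)) − Cᶜ = {10}
(A ∪ Bᶜ) − ((B △ (A ∩ B)) − Cᶜ) = {1, 3, 4, 5, 6, 7, 8, 9, 12}
((A ∪ Bᶜ) − ((B △ (A ∩ B)) − Cᶜ))ᶜ = {2, 10, 11}
|((A ∪ Bᶜ) − ((B △ (A ∩ B)) − Cᶜ))ᶜ| = 3

3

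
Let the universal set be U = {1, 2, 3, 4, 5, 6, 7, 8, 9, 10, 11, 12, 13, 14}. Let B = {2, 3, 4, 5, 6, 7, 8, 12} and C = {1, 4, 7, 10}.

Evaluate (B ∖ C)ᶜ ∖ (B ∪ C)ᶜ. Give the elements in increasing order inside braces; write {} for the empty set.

{1, 4, 7, 10}

B ∖ C = {2, 3, 5, 6, 8, 12}
(B ∖ C)ᶜ = {1, 4, 7, 9, 10, 11, 13, 14}
B ∪ C = {1, 2, 3, 4, 5, 6, 7, 8, 10, 12}
(B ∪ C)ᶜ = {9, 11, 13, 14}
(B ∖ C)ᶜ ∖ (B ∪ C)ᶜ = {1, 4, 7, 10}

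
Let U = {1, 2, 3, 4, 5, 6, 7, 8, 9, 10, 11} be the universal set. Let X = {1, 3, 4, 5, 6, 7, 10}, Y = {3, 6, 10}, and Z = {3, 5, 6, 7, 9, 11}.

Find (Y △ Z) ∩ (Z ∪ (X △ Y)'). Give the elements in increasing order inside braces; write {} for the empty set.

{5, 7, 9, 10, 11}

Y △ Z = {5, 7, 9, 10, 11}
X △ Y = {1, 4, 5, 7}
(X △ Y)' = {2, 3, 6, 8, 9, 10, 11}
Z ∪ (X △ Y)' = {2, 3, 5, 6, 7, 8, 9, 10, 11}
(Y △ Z) ∩ (Z ∪ (X △ Y)') = {5, 7, 9, 10, 11}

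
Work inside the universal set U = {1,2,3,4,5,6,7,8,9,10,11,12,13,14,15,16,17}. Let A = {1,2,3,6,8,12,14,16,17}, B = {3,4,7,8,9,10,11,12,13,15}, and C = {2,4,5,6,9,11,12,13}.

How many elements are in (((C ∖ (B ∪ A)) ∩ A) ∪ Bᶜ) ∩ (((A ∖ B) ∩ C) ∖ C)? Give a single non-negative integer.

B ∪ A = {1,2,3,4,6,7,8,9,10,11,12,13,14,15,16,17}
C ∖ (B ∪ A) = {5}
(C ∖ (B ∪ A)) ∩ A = {}
Bᶜ = {1,2,5,6,14,16,17}
((C ∖ (B ∪ A)) ∩ A) ∪ Bᶜ = {1,2,5,6,14,16,17}
A ∖ B = {1,2,6,14,16,17}
(A ∖ B) ∩ C = {2,6}
((A ∖ B) ∩ C) ∖ C = {}
(((C ∖ (B ∪ A)) ∩ A) ∪ Bᶜ) ∩ (((A ∖ B) ∩ C) ∖ C) = {}
|(((C ∖ (B ∪ A)) ∩ A) ∪ Bᶜ) ∩ (((A ∖ B) ∩ C) ∖ C)| = 0

0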